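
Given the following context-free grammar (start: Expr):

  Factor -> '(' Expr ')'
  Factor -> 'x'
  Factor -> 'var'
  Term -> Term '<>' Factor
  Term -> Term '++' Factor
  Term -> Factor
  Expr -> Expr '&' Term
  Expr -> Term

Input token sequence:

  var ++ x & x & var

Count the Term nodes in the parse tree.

4

[Expr [Expr [Expr [Term [Term [Factor var]] ++ [Factor x]]] & [Term [Factor x]]] & [Term [Factor var]]]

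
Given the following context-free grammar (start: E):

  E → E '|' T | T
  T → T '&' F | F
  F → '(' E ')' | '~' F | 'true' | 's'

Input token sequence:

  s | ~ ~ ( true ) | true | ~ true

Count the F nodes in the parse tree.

[E [E [E [E [T [F s]]] | [T [F ~ [F ~ [F ( [E [T [F true]]] )]]]]] | [T [F true]]] | [T [F ~ [F true]]]]

8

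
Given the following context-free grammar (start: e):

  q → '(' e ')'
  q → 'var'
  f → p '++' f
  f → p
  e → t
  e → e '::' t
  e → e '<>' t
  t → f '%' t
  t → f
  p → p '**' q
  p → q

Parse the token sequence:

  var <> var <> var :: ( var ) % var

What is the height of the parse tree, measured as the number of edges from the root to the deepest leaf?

10

[e [e [e [e [t [f [p [q var]]]]] <> [t [f [p [q var]]]]] <> [t [f [p [q var]]]]] :: [t [f [p [q ( [e [t [f [p [q var]]]]] )]]] % [t [f [p [q var]]]]]]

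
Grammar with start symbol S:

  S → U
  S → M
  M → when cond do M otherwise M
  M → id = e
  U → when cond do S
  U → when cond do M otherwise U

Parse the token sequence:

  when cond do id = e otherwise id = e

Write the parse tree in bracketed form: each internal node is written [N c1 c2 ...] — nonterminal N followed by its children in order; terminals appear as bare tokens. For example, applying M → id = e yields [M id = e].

[S [M when cond do [M id = e] otherwise [M id = e]]]

S
M
when cond do M otherwise M
when cond do id = e otherwise M
when cond do id = e otherwise id = e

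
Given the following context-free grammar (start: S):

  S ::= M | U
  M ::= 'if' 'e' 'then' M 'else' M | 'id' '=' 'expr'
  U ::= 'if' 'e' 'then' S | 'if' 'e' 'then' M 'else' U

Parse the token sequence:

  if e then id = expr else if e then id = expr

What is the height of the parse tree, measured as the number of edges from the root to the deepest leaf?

[S [U if e then [M id = expr] else [U if e then [S [M id = expr]]]]]

5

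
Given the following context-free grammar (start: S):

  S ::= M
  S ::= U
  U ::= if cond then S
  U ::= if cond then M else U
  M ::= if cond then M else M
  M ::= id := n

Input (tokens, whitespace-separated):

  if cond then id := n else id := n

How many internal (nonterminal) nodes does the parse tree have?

[S [M if cond then [M id := n] else [M id := n]]]

4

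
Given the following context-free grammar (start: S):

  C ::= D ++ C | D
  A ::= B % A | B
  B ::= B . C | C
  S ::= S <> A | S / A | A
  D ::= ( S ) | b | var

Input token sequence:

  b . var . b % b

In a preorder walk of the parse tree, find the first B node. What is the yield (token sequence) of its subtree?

[S [A [B [B [B [C [D b]]] . [C [D var]]] . [C [D b]]] % [A [B [C [D b]]]]]]

b . var . b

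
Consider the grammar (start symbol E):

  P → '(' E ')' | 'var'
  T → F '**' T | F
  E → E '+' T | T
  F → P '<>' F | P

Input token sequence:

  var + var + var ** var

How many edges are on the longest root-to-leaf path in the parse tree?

[E [E [E [T [F [P var]]]] + [T [F [P var]]]] + [T [F [P var]] ** [T [F [P var]]]]]

6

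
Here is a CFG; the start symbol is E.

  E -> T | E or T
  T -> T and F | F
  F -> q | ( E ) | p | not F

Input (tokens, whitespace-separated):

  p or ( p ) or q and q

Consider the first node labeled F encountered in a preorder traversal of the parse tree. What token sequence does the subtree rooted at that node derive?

[E [E [E [T [F p]]] or [T [F ( [E [T [F p]]] )]]] or [T [T [F q]] and [F q]]]

p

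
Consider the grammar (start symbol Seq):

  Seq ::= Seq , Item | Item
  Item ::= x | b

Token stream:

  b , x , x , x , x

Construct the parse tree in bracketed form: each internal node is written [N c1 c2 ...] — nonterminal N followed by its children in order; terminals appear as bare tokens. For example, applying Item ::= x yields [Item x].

[Seq [Seq [Seq [Seq [Seq [Item b]] , [Item x]] , [Item x]] , [Item x]] , [Item x]]

Seq
Seq , Item
Seq , Item , Item
Seq , Item , Item , Item
Seq , Item , Item , Item , Item
Item , Item , Item , Item , Item
b , Item , Item , Item , Item
b , x , Item , Item , Item
b , x , x , Item , Item
b , x , x , x , Item
b , x , x , x , x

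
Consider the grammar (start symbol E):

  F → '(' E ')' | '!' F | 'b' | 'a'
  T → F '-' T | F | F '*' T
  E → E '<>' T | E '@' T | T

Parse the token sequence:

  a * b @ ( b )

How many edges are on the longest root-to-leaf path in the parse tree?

[E [E [T [F a] * [T [F b]]]] @ [T [F ( [E [T [F b]]] )]]]

6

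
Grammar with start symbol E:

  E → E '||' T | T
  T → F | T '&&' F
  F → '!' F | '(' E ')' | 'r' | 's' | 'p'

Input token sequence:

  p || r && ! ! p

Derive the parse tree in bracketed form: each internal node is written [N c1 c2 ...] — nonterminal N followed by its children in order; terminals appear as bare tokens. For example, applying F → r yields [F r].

E
E || T
T || T
F || T
p || T
p || T && F
p || F && F
p || r && F
p || r && ! F
p || r && ! ! F
p || r && ! ! p

[E [E [T [F p]]] || [T [T [F r]] && [F ! [F ! [F p]]]]]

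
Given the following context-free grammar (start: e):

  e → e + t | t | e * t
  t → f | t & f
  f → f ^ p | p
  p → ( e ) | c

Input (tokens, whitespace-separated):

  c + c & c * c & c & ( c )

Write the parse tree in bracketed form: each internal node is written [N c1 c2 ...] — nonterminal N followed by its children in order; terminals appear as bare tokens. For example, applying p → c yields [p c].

[e [e [e [t [f [p c]]]] + [t [t [f [p c]]] & [f [p c]]]] * [t [t [t [f [p c]]] & [f [p c]]] & [f [p ( [e [t [f [p c]]]] )]]]]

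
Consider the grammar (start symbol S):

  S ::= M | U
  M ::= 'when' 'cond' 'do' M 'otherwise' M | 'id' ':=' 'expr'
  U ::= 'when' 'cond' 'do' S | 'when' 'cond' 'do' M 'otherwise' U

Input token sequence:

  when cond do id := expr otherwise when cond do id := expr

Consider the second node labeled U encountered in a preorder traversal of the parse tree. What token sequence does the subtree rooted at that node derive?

when cond do id := expr

[S [U when cond do [M id := expr] otherwise [U when cond do [S [M id := expr]]]]]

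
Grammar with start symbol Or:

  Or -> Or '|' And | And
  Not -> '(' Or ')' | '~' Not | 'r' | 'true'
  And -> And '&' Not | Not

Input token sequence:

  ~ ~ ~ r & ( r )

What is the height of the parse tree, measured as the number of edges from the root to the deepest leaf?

7

[Or [And [And [Not ~ [Not ~ [Not ~ [Not r]]]]] & [Not ( [Or [And [Not r]]] )]]]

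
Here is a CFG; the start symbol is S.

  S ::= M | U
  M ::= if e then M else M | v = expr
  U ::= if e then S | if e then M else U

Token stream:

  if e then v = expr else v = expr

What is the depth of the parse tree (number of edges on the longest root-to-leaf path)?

[S [M if e then [M v = expr] else [M v = expr]]]

3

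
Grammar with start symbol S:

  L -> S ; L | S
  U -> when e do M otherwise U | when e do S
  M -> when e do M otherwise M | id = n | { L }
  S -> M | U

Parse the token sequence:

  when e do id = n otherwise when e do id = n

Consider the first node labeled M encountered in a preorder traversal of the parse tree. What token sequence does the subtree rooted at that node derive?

id = n

[S [U when e do [M id = n] otherwise [U when e do [S [M id = n]]]]]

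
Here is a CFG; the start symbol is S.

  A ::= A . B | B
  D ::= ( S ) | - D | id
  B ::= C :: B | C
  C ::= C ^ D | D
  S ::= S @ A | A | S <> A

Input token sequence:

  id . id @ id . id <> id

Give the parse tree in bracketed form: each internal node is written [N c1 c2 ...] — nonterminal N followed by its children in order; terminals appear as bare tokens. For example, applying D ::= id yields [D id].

S
S <> A
S @ A <> A
A @ A <> A
A . B @ A <> A
B . B @ A <> A
C . B @ A <> A
D . B @ A <> A
id . B @ A <> A
id . C @ A <> A
id . D @ A <> A
id . id @ A <> A
id . id @ A . B <> A
id . id @ B . B <> A
id . id @ C . B <> A
id . id @ D . B <> A
id . id @ id . B <> A
id . id @ id . C <> A
id . id @ id . D <> A
id . id @ id . id <> A
id . id @ id . id <> B
id . id @ id . id <> C
id . id @ id . id <> D
id . id @ id . id <> id

[S [S [S [A [A [B [C [D id]]]] . [B [C [D id]]]]] @ [A [A [B [C [D id]]]] . [B [C [D id]]]]] <> [A [B [C [D id]]]]]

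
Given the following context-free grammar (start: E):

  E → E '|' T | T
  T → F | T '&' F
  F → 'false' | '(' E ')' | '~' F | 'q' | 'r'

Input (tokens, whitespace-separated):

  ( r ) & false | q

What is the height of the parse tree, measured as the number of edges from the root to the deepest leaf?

[E [E [T [T [F ( [E [T [F r]]] )]] & [F false]]] | [T [F q]]]

8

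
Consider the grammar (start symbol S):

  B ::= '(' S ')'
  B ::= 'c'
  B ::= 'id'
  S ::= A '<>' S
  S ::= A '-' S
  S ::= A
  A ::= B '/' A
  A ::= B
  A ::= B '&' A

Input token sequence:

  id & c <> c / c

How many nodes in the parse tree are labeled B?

4

[S [A [B id] & [A [B c]]] <> [S [A [B c] / [A [B c]]]]]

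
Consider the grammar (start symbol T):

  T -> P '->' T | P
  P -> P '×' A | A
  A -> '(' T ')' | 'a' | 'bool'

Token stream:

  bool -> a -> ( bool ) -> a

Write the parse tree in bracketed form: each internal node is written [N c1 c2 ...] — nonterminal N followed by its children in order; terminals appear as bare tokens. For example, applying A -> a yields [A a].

[T [P [A bool]] -> [T [P [A a]] -> [T [P [A ( [T [P [A bool]]] )]] -> [T [P [A a]]]]]]

T
P -> T
A -> T
bool -> T
bool -> P -> T
bool -> A -> T
bool -> a -> T
bool -> a -> P -> T
bool -> a -> A -> T
bool -> a -> ( T ) -> T
bool -> a -> ( P ) -> T
bool -> a -> ( A ) -> T
bool -> a -> ( bool ) -> T
bool -> a -> ( bool ) -> P
bool -> a -> ( bool ) -> A
bool -> a -> ( bool ) -> a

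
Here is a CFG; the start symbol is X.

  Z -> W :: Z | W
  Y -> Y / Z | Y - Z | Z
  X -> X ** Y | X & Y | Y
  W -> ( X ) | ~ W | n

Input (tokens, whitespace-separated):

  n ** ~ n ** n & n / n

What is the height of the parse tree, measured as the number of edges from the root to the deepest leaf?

[X [X [X [X [Y [Z [W n]]]] ** [Y [Z [W ~ [W n]]]]] ** [Y [Z [W n]]]] & [Y [Y [Z [W n]]] / [Z [W n]]]]

7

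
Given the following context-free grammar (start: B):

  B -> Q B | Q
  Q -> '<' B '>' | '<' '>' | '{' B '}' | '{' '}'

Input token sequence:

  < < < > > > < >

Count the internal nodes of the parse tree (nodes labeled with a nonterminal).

8

[B [Q < [B [Q < [B [Q < >]] >]] >] [B [Q < >]]]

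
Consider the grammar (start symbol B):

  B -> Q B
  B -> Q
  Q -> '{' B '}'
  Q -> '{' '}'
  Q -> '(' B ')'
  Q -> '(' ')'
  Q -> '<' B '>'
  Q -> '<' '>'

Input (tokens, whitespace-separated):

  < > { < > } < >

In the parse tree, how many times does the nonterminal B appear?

[B [Q < >] [B [Q { [B [Q < >]] }] [B [Q < >]]]]

4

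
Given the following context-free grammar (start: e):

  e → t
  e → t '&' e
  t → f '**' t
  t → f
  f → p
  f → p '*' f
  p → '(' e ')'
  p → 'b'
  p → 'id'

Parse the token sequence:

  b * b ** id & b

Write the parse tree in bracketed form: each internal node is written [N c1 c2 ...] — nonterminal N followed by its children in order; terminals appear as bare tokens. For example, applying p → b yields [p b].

e
t & e
f ** t & e
p * f ** t & e
b * f ** t & e
b * p ** t & e
b * b ** t & e
b * b ** f & e
b * b ** p & e
b * b ** id & e
b * b ** id & t
b * b ** id & f
b * b ** id & p
b * b ** id & b

[e [t [f [p b] * [f [p b]]] ** [t [f [p id]]]] & [e [t [f [p b]]]]]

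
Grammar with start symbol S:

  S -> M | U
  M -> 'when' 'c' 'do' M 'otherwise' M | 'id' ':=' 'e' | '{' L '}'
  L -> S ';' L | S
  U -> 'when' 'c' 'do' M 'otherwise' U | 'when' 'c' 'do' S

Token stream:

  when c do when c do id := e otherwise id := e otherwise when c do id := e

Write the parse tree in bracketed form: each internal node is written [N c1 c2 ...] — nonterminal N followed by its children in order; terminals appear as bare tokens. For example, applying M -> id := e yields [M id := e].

S
U
when c do M otherwise U
when c do when c do M otherwise M otherwise U
when c do when c do id := e otherwise M otherwise U
when c do when c do id := e otherwise id := e otherwise U
when c do when c do id := e otherwise id := e otherwise when c do S
when c do when c do id := e otherwise id := e otherwise when c do M
when c do when c do id := e otherwise id := e otherwise when c do id := e

[S [U when c do [M when c do [M id := e] otherwise [M id := e]] otherwise [U when c do [S [M id := e]]]]]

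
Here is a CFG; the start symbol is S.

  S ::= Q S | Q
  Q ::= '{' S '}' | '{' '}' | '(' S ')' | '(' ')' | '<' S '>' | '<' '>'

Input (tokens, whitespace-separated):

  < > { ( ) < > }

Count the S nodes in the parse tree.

4

[S [Q < >] [S [Q { [S [Q ( )] [S [Q < >]]] }]]]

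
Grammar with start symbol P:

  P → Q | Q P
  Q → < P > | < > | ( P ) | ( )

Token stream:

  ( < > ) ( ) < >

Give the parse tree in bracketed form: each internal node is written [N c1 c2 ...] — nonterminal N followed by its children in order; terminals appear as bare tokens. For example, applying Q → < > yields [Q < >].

P
Q P
( P ) P
( Q ) P
( < > ) P
( < > ) Q P
( < > ) ( ) P
( < > ) ( ) Q
( < > ) ( ) < >

[P [Q ( [P [Q < >]] )] [P [Q ( )] [P [Q < >]]]]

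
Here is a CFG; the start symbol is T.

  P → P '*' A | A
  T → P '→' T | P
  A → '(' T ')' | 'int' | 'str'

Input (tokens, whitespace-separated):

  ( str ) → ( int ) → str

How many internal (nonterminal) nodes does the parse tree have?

[T [P [A ( [T [P [A str]]] )]] → [T [P [A ( [T [P [A int]]] )]] → [T [P [A str]]]]]

15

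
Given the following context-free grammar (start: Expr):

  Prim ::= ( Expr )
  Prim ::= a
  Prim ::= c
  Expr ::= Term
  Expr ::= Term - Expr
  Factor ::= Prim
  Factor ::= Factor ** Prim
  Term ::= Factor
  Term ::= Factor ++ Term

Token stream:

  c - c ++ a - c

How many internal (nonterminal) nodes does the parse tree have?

15

[Expr [Term [Factor [Prim c]]] - [Expr [Term [Factor [Prim c]] ++ [Term [Factor [Prim a]]]] - [Expr [Term [Factor [Prim c]]]]]]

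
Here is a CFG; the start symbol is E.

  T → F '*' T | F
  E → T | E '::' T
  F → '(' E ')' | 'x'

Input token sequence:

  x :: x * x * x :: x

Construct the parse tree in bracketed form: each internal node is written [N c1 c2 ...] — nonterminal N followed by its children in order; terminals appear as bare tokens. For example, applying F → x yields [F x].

[E [E [E [T [F x]]] :: [T [F x] * [T [F x] * [T [F x]]]]] :: [T [F x]]]

E
E :: T
E :: T :: T
T :: T :: T
F :: T :: T
x :: T :: T
x :: F * T :: T
x :: x * T :: T
x :: x * F * T :: T
x :: x * x * T :: T
x :: x * x * F :: T
x :: x * x * x :: T
x :: x * x * x :: F
x :: x * x * x :: x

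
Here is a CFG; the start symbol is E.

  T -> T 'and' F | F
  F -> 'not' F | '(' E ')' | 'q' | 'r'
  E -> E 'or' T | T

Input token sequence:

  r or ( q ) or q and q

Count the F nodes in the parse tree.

[E [E [E [T [F r]]] or [T [F ( [E [T [F q]]] )]]] or [T [T [F q]] and [F q]]]

5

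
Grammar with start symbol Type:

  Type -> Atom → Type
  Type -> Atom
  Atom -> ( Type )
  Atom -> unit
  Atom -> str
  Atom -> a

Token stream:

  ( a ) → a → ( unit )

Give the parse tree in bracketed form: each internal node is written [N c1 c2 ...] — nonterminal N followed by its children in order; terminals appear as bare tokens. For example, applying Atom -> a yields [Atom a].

Type
Atom → Type
( Type ) → Type
( Atom ) → Type
( a ) → Type
( a ) → Atom → Type
( a ) → a → Type
( a ) → a → Atom
( a ) → a → ( Type )
( a ) → a → ( Atom )
( a ) → a → ( unit )

[Type [Atom ( [Type [Atom a]] )] → [Type [Atom a] → [Type [Atom ( [Type [Atom unit]] )]]]]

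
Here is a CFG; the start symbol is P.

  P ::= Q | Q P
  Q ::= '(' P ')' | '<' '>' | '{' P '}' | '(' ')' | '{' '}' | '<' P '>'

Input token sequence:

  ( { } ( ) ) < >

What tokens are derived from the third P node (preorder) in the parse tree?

[P [Q ( [P [Q { }] [P [Q ( )]]] )] [P [Q < >]]]

( )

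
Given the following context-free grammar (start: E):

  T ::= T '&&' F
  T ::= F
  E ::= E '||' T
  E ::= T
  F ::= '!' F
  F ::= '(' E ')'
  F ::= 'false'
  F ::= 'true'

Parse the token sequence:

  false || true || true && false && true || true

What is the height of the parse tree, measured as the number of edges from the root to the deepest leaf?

6

[E [E [E [E [T [F false]]] || [T [F true]]] || [T [T [T [F true]] && [F false]] && [F true]]] || [T [F true]]]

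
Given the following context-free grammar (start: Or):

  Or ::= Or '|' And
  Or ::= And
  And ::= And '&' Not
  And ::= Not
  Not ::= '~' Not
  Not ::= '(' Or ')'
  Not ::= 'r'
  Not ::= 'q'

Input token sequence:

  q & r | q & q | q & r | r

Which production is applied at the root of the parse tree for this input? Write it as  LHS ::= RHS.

[Or [Or [Or [Or [And [And [Not q]] & [Not r]]] | [And [And [Not q]] & [Not q]]] | [And [And [Not q]] & [Not r]]] | [And [Not r]]]

Or ::= Or '|' And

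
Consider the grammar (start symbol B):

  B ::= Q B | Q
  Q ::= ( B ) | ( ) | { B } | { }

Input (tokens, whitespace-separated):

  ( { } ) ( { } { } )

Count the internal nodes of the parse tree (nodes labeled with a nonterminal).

10

[B [Q ( [B [Q { }]] )] [B [Q ( [B [Q { }] [B [Q { }]]] )]]]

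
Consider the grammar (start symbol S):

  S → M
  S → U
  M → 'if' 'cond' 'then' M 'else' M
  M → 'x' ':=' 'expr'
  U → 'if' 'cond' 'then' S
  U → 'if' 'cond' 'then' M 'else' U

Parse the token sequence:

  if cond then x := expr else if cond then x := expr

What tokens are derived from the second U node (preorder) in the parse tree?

[S [U if cond then [M x := expr] else [U if cond then [S [M x := expr]]]]]

if cond then x := expr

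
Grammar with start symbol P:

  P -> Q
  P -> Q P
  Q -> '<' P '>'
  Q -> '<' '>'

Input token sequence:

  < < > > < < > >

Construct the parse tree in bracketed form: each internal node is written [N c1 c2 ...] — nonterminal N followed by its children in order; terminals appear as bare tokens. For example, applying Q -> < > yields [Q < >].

P
Q P
< P > P
< Q > P
< < > > P
< < > > Q
< < > > < P >
< < > > < Q >
< < > > < < > >

[P [Q < [P [Q < >]] >] [P [Q < [P [Q < >]] >]]]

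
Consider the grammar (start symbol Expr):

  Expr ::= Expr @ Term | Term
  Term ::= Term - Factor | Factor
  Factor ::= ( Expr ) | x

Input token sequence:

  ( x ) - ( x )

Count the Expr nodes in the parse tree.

3

[Expr [Term [Term [Factor ( [Expr [Term [Factor x]]] )]] - [Factor ( [Expr [Term [Factor x]]] )]]]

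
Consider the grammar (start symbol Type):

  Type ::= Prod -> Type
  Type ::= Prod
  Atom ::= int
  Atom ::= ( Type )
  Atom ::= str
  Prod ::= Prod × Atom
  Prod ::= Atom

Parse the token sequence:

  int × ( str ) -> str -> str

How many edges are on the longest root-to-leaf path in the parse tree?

[Type [Prod [Prod [Atom int]] × [Atom ( [Type [Prod [Atom str]]] )]] -> [Type [Prod [Atom str]] -> [Type [Prod [Atom str]]]]]

6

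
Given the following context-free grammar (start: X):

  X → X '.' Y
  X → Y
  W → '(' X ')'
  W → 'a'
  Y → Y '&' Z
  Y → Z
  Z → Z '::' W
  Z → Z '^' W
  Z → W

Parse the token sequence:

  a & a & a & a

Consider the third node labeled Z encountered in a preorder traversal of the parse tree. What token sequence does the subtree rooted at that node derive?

a

[X [Y [Y [Y [Y [Z [W a]]] & [Z [W a]]] & [Z [W a]]] & [Z [W a]]]]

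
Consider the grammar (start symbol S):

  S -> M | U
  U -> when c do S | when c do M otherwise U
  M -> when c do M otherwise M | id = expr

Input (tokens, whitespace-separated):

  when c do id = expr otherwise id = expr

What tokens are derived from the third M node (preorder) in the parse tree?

[S [M when c do [M id = expr] otherwise [M id = expr]]]

id = expr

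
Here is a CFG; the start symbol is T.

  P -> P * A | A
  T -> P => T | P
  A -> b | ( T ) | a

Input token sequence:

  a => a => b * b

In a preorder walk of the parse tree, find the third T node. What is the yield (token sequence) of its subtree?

[T [P [A a]] => [T [P [A a]] => [T [P [P [A b]] * [A b]]]]]

b * b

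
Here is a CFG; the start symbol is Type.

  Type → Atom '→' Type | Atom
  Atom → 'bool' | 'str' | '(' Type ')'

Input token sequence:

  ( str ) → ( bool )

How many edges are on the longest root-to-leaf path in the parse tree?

[Type [Atom ( [Type [Atom str]] )] → [Type [Atom ( [Type [Atom bool]] )]]]

5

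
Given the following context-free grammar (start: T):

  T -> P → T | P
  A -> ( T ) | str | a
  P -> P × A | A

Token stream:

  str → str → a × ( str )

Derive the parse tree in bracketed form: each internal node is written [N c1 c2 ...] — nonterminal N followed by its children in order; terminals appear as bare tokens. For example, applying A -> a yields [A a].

T
P → T
A → T
str → T
str → P → T
str → A → T
str → str → T
str → str → P
str → str → P × A
str → str → A × A
str → str → a × A
str → str → a × ( T )
str → str → a × ( P )
str → str → a × ( A )
str → str → a × ( str )

[T [P [A str]] → [T [P [A str]] → [T [P [P [A a]] × [A ( [T [P [A str]]] )]]]]]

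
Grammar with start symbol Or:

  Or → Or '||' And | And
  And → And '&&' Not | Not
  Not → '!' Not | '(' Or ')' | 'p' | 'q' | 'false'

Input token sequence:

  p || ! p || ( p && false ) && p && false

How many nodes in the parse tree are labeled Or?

4

[Or [Or [Or [And [Not p]]] || [And [Not ! [Not p]]]] || [And [And [And [Not ( [Or [And [And [Not p]] && [Not false]]] )]] && [Not p]] && [Not false]]]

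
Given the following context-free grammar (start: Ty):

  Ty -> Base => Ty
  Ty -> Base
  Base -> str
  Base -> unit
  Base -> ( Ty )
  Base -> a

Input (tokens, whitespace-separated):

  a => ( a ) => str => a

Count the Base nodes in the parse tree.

5

[Ty [Base a] => [Ty [Base ( [Ty [Base a]] )] => [Ty [Base str] => [Ty [Base a]]]]]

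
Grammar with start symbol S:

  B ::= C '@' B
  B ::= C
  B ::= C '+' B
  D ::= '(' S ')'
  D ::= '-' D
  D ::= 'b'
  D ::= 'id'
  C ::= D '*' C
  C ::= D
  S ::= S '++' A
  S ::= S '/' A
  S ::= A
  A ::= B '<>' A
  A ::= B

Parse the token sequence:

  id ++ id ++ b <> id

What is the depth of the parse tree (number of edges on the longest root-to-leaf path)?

[S [S [S [A [B [C [D id]]]]] ++ [A [B [C [D id]]]]] ++ [A [B [C [D b]]] <> [A [B [C [D id]]]]]]

7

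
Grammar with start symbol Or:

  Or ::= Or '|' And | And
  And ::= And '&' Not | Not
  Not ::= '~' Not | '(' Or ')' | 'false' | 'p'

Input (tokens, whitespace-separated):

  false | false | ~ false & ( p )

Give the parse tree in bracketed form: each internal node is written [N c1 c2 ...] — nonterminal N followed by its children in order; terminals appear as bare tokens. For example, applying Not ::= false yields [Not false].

[Or [Or [Or [And [Not false]]] | [And [Not false]]] | [And [And [Not ~ [Not false]]] & [Not ( [Or [And [Not p]]] )]]]

Or
Or | And
Or | And | And
And | And | And
Not | And | And
false | And | And
false | Not | And
false | false | And
false | false | And & Not
false | false | Not & Not
false | false | ~ Not & Not
false | false | ~ false & Not
false | false | ~ false & ( Or )
false | false | ~ false & ( And )
false | false | ~ false & ( Not )
false | false | ~ false & ( p )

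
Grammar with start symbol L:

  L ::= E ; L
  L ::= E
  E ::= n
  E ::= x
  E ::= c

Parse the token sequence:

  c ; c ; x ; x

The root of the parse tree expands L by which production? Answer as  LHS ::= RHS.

L ::= E ; L

[L [E c] ; [L [E c] ; [L [E x] ; [L [E x]]]]]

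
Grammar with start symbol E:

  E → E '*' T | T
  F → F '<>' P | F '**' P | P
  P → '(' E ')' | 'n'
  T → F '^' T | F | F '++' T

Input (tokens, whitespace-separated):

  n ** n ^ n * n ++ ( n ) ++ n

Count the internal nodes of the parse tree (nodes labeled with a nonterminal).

23

[E [E [T [F [F [P n]] ** [P n]] ^ [T [F [P n]]]]] * [T [F [P n]] ++ [T [F [P ( [E [T [F [P n]]]] )]] ++ [T [F [P n]]]]]]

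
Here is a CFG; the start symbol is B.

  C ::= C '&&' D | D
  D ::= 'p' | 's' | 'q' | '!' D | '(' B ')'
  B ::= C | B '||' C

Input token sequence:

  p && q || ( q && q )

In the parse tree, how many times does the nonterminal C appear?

5

[B [B [C [C [D p]] && [D q]]] || [C [D ( [B [C [C [D q]] && [D q]]] )]]]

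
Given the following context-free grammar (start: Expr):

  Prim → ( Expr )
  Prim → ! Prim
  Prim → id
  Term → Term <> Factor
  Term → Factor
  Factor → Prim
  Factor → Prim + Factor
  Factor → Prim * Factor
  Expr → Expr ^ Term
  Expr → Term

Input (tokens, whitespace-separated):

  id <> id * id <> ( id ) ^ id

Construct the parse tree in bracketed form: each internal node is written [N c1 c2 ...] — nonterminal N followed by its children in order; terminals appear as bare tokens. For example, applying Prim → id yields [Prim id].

Expr
Expr ^ Term
Term ^ Term
Term <> Factor ^ Term
Term <> Factor <> Factor ^ Term
Factor <> Factor <> Factor ^ Term
Prim <> Factor <> Factor ^ Term
id <> Factor <> Factor ^ Term
id <> Prim * Factor <> Factor ^ Term
id <> id * Factor <> Factor ^ Term
id <> id * Prim <> Factor ^ Term
id <> id * id <> Factor ^ Term
id <> id * id <> Prim ^ Term
id <> id * id <> ( Expr ) ^ Term
id <> id * id <> ( Term ) ^ Term
id <> id * id <> ( Factor ) ^ Term
id <> id * id <> ( Prim ) ^ Term
id <> id * id <> ( id ) ^ Term
id <> id * id <> ( id ) ^ Factor
id <> id * id <> ( id ) ^ Prim
id <> id * id <> ( id ) ^ id

[Expr [Expr [Term [Term [Term [Factor [Prim id]]] <> [Factor [Prim id] * [Factor [Prim id]]]] <> [Factor [Prim ( [Expr [Term [Factor [Prim id]]]] )]]]] ^ [Term [Factor [Prim id]]]]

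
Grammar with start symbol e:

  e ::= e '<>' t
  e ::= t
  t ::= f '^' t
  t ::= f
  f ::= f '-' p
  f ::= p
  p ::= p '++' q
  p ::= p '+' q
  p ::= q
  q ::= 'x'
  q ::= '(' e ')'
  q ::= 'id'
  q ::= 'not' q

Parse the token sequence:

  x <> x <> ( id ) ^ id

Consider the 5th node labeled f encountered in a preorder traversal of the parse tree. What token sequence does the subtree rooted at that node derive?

id

[e [e [e [t [f [p [q x]]]]] <> [t [f [p [q x]]]]] <> [t [f [p [q ( [e [t [f [p [q id]]]]] )]]] ^ [t [f [p [q id]]]]]]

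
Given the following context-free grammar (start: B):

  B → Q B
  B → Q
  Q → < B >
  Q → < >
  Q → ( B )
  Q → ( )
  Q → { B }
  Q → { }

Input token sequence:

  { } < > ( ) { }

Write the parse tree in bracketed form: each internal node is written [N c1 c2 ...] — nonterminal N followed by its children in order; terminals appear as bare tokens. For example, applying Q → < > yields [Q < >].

B
Q B
{ } B
{ } Q B
{ } < > B
{ } < > Q B
{ } < > ( ) B
{ } < > ( ) Q
{ } < > ( ) { }

[B [Q { }] [B [Q < >] [B [Q ( )] [B [Q { }]]]]]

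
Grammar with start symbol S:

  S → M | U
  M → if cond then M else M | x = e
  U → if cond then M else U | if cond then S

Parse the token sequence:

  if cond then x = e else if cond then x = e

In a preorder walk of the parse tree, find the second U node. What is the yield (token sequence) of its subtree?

if cond then x = e

[S [U if cond then [M x = e] else [U if cond then [S [M x = e]]]]]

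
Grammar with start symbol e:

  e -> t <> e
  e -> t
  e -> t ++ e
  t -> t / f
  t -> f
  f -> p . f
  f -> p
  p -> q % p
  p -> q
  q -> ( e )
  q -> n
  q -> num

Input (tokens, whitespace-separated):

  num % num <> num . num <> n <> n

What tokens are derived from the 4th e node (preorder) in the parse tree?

[e [t [f [p [q num] % [p [q num]]]]] <> [e [t [f [p [q num]] . [f [p [q num]]]]] <> [e [t [f [p [q n]]]] <> [e [t [f [p [q n]]]]]]]]

n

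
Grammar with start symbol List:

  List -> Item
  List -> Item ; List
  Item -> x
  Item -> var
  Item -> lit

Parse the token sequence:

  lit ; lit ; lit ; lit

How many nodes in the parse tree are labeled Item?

4

[List [Item lit] ; [List [Item lit] ; [List [Item lit] ; [List [Item lit]]]]]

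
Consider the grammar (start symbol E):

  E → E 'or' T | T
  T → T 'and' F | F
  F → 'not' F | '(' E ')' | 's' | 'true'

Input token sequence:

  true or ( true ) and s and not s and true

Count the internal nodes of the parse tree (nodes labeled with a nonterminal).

[E [E [T [F true]]] or [T [T [T [T [F ( [E [T [F true]]] )]] and [F s]] and [F not [F s]]] and [F true]]]

16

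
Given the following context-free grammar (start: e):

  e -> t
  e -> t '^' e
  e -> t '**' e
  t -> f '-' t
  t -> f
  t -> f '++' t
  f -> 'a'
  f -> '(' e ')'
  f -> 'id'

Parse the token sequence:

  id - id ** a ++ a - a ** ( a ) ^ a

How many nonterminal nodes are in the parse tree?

21

[e [t [f id] - [t [f id]]] ** [e [t [f a] ++ [t [f a] - [t [f a]]]] ** [e [t [f ( [e [t [f a]]] )]] ^ [e [t [f a]]]]]]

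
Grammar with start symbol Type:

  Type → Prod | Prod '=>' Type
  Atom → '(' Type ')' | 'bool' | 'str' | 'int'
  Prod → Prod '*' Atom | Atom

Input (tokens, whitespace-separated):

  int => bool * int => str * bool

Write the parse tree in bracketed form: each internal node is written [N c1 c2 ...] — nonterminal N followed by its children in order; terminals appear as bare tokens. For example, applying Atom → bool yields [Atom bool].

[Type [Prod [Atom int]] => [Type [Prod [Prod [Atom bool]] * [Atom int]] => [Type [Prod [Prod [Atom str]] * [Atom bool]]]]]

Type
Prod => Type
Atom => Type
int => Type
int => Prod => Type
int => Prod * Atom => Type
int => Atom * Atom => Type
int => bool * Atom => Type
int => bool * int => Type
int => bool * int => Prod
int => bool * int => Prod * Atom
int => bool * int => Atom * Atom
int => bool * int => str * Atom
int => bool * int => str * bool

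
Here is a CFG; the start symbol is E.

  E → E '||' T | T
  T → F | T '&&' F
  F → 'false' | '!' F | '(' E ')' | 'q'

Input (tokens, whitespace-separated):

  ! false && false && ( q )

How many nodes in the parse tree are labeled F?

[E [T [T [T [F ! [F false]]] && [F false]] && [F ( [E [T [F q]]] )]]]

5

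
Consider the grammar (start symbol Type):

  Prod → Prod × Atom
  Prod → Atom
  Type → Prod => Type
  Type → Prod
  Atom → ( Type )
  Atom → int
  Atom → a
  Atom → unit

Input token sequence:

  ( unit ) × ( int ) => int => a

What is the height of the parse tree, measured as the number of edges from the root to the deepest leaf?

[Type [Prod [Prod [Atom ( [Type [Prod [Atom unit]]] )]] × [Atom ( [Type [Prod [Atom int]]] )]] => [Type [Prod [Atom int]] => [Type [Prod [Atom a]]]]]

7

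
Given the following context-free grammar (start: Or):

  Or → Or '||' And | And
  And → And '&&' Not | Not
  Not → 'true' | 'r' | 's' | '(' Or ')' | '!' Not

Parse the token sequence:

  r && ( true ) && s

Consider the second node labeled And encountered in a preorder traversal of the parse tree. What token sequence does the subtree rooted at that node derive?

[Or [And [And [And [Not r]] && [Not ( [Or [And [Not true]]] )]] && [Not s]]]

r && ( true )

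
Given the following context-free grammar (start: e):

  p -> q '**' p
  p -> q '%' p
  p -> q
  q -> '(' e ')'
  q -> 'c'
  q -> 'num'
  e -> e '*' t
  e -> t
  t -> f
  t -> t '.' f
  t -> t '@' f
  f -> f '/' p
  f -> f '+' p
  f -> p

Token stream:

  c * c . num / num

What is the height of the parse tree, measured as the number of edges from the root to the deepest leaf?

[e [e [t [f [p [q c]]]]] * [t [t [f [p [q c]]]] . [f [f [p [q num]]] / [p [q num]]]]]

6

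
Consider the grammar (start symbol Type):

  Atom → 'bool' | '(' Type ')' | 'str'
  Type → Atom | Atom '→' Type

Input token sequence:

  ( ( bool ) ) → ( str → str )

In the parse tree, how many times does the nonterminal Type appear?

[Type [Atom ( [Type [Atom ( [Type [Atom bool]] )]] )] → [Type [Atom ( [Type [Atom str] → [Type [Atom str]]] )]]]

6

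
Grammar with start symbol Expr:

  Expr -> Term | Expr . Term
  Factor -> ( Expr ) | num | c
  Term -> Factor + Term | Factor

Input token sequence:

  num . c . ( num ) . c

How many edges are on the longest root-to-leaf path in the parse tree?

7

[Expr [Expr [Expr [Expr [Term [Factor num]]] . [Term [Factor c]]] . [Term [Factor ( [Expr [Term [Factor num]]] )]]] . [Term [Factor c]]]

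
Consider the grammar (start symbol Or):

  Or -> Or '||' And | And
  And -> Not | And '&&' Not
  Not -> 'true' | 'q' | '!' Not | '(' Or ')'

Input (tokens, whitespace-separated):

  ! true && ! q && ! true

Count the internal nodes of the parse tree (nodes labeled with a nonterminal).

[Or [And [And [And [Not ! [Not true]]] && [Not ! [Not q]]] && [Not ! [Not true]]]]

10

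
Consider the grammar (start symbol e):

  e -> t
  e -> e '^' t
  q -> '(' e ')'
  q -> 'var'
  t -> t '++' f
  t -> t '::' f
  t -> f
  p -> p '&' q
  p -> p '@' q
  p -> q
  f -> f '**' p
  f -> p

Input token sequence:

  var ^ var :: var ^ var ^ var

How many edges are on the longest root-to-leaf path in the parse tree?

8

[e [e [e [e [t [f [p [q var]]]]] ^ [t [t [f [p [q var]]]] :: [f [p [q var]]]]] ^ [t [f [p [q var]]]]] ^ [t [f [p [q var]]]]]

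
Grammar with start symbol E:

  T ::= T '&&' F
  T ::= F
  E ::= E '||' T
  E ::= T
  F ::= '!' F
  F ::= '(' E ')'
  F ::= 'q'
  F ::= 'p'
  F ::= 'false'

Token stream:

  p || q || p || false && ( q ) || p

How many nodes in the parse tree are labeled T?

[E [E [E [E [E [T [F p]]] || [T [F q]]] || [T [F p]]] || [T [T [F false]] && [F ( [E [T [F q]]] )]]] || [T [F p]]]

7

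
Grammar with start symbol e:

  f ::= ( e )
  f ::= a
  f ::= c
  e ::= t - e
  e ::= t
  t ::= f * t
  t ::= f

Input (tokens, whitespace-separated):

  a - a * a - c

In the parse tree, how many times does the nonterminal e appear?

3

[e [t [f a]] - [e [t [f a] * [t [f a]]] - [e [t [f c]]]]]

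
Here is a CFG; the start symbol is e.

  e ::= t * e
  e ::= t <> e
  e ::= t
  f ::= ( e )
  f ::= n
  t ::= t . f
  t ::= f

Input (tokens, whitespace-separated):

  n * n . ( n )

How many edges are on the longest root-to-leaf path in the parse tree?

7

[e [t [f n]] * [e [t [t [f n]] . [f ( [e [t [f n]]] )]]]]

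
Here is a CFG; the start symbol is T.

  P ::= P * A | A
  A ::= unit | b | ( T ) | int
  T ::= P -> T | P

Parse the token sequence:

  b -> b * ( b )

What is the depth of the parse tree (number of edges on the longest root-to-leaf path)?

7

[T [P [A b]] -> [T [P [P [A b]] * [A ( [T [P [A b]]] )]]]]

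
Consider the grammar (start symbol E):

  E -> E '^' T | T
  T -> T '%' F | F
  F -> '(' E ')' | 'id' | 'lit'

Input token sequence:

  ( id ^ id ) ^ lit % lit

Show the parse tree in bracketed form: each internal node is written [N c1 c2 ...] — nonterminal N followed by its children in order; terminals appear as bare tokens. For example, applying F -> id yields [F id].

[E [E [T [F ( [E [E [T [F id]]] ^ [T [F id]]] )]]] ^ [T [T [F lit]] % [F lit]]]

E
E ^ T
T ^ T
F ^ T
( E ) ^ T
( E ^ T ) ^ T
( T ^ T ) ^ T
( F ^ T ) ^ T
( id ^ T ) ^ T
( id ^ F ) ^ T
( id ^ id ) ^ T
( id ^ id ) ^ T % F
( id ^ id ) ^ F % F
( id ^ id ) ^ lit % F
( id ^ id ) ^ lit % lit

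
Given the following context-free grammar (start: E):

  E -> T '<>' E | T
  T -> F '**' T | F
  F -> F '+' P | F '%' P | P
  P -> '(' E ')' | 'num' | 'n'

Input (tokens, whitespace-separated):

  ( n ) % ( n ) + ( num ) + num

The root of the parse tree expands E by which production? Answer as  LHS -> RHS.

E -> T

[E [T [F [F [F [F [P ( [E [T [F [P n]]]] )]] % [P ( [E [T [F [P n]]]] )]] + [P ( [E [T [F [P num]]]] )]] + [P num]]]]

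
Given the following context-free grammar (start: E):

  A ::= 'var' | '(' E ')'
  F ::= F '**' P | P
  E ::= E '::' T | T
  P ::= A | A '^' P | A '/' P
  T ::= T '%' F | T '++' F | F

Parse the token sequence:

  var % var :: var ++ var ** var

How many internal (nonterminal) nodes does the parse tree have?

21

[E [E [T [T [F [P [A var]]]] % [F [P [A var]]]]] :: [T [T [F [P [A var]]]] ++ [F [F [P [A var]]] ** [P [A var]]]]]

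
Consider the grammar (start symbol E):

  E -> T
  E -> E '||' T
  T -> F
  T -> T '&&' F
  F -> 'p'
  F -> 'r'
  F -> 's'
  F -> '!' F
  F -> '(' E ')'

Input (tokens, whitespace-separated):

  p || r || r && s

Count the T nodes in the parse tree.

[E [E [E [T [F p]]] || [T [F r]]] || [T [T [F r]] && [F s]]]

4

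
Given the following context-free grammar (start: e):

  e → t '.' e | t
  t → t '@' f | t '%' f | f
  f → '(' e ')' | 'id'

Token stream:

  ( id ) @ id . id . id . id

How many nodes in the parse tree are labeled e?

5

[e [t [t [f ( [e [t [f id]]] )]] @ [f id]] . [e [t [f id]] . [e [t [f id]] . [e [t [f id]]]]]]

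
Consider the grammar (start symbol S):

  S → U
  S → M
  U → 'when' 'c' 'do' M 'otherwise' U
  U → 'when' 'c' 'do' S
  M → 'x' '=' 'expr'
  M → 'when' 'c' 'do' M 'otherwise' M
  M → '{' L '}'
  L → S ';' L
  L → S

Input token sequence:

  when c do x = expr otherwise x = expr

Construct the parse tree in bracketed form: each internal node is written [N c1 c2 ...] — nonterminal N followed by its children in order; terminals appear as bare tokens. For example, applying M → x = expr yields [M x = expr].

[S [M when c do [M x = expr] otherwise [M x = expr]]]

S
M
when c do M otherwise M
when c do x = expr otherwise M
when c do x = expr otherwise x = expr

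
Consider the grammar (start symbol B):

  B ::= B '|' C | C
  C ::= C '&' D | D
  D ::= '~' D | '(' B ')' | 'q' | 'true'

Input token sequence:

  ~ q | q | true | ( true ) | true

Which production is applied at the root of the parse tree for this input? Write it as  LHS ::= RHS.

B ::= B '|' C

[B [B [B [B [B [C [D ~ [D q]]]] | [C [D q]]] | [C [D true]]] | [C [D ( [B [C [D true]]] )]]] | [C [D true]]]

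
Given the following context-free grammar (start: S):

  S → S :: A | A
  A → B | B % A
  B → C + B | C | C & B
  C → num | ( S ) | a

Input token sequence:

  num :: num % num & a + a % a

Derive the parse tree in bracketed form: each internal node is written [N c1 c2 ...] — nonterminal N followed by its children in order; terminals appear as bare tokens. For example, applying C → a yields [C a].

[S [S [A [B [C num]]]] :: [A [B [C num]] % [A [B [C num] & [B [C a] + [B [C a]]]] % [A [B [C a]]]]]]

S
S :: A
A :: A
B :: A
C :: A
num :: A
num :: B % A
num :: C % A
num :: num % A
num :: num % B % A
num :: num % C & B % A
num :: num % num & B % A
num :: num % num & C + B % A
num :: num % num & a + B % A
num :: num % num & a + C % A
num :: num % num & a + a % A
num :: num % num & a + a % B
num :: num % num & a + a % C
num :: num % num & a + a % a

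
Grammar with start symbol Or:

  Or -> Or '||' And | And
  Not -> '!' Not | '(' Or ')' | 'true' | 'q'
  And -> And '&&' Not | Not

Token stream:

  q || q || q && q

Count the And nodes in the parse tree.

4

[Or [Or [Or [And [Not q]]] || [And [Not q]]] || [And [And [Not q]] && [Not q]]]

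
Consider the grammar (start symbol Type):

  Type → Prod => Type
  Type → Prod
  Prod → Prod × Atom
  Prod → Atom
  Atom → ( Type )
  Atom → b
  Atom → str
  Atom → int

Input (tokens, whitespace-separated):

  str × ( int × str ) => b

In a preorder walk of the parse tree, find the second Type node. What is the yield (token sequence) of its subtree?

[Type [Prod [Prod [Atom str]] × [Atom ( [Type [Prod [Prod [Atom int]] × [Atom str]]] )]] => [Type [Prod [Atom b]]]]

int × str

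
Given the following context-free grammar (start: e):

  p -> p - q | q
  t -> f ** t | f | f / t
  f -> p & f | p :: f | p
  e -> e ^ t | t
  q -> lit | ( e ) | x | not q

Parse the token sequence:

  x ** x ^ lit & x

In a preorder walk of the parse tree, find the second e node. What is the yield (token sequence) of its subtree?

x ** x

[e [e [t [f [p [q x]]] ** [t [f [p [q x]]]]]] ^ [t [f [p [q lit]] & [f [p [q x]]]]]]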